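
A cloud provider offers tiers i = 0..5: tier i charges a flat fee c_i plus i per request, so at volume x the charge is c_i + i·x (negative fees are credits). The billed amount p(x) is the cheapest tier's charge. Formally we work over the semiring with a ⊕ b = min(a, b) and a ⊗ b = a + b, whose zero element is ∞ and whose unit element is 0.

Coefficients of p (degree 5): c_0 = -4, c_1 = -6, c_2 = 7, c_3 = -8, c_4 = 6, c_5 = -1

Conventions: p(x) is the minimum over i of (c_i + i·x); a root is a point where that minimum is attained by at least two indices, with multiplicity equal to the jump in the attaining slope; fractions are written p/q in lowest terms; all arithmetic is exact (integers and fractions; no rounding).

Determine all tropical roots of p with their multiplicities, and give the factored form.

hull edge (i=0, c=-4) to (i=1, c=-6): slope -2, span 1
hull edge (i=1, c=-6) to (i=3, c=-8): slope -1, span 2
hull edge (i=3, c=-8) to (i=5, c=-1): slope 7/2, span 2
Factored form: p(x) = -1 ⊗ (x ⊕ (-7/2)) ⊗ (x ⊕ (-7/2)) ⊗ (x ⊕ 1) ⊗ (x ⊕ 1) ⊗ (x ⊕ 2)
Answer: roots = -7/2 (mult 2), 1 (mult 2), 2 (mult 1)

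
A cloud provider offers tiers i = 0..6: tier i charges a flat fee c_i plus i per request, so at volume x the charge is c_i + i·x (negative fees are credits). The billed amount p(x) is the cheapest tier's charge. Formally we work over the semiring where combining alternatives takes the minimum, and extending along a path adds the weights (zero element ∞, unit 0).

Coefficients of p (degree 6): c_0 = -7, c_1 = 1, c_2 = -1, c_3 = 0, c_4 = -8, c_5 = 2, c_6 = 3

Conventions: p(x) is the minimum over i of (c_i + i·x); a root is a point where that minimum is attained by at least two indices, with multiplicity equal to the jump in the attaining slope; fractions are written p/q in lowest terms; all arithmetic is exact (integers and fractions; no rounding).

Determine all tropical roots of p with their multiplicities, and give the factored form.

hull edge (i=0, c=-7) to (i=4, c=-8): slope -1/4, span 4
hull edge (i=4, c=-8) to (i=6, c=3): slope 11/2, span 2
Factored form: p(x) = 3 ⊗ (x ⊕ (-11/2)) ⊗ (x ⊕ (-11/2)) ⊗ (x ⊕ 1/4) ⊗ (x ⊕ 1/4) ⊗ (x ⊕ 1/4) ⊗ (x ⊕ 1/4)
Answer: roots = -11/2 (mult 2), 1/4 (mult 4)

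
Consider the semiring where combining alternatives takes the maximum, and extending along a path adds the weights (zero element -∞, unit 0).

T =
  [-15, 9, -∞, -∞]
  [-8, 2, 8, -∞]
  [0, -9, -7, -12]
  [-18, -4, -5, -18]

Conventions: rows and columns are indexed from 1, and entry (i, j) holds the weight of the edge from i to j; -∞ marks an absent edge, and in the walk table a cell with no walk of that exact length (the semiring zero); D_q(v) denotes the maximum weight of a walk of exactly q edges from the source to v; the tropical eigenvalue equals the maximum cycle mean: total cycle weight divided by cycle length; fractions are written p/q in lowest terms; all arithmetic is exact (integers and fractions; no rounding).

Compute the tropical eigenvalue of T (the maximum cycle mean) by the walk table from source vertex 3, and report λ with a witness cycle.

q=0: [-∞, -∞, 0, -∞]
q=1: [0, -9, -7, -12]
q=2: [-7, 9, -1, -19]
q=3: [1, 11, 17, -13]
q=4: [17, 13, 19, 5]
Optimal cycle mean attained by: cycle 1->2->3->1, total 9 + 8 + 0, length 3.
Answer: λ = 17/3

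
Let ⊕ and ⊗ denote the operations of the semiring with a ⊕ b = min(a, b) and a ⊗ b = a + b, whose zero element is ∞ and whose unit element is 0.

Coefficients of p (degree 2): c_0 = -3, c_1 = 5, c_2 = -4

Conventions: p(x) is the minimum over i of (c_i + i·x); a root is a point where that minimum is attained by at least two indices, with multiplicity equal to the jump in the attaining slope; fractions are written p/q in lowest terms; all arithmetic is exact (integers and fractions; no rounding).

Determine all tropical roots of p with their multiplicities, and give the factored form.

hull edge (i=0, c=-3) to (i=2, c=-4): slope -1/2, span 2
Factored form: p(x) = -4 ⊗ (x ⊕ 1/2) ⊗ (x ⊕ 1/2)
Answer: roots = 1/2 (mult 2)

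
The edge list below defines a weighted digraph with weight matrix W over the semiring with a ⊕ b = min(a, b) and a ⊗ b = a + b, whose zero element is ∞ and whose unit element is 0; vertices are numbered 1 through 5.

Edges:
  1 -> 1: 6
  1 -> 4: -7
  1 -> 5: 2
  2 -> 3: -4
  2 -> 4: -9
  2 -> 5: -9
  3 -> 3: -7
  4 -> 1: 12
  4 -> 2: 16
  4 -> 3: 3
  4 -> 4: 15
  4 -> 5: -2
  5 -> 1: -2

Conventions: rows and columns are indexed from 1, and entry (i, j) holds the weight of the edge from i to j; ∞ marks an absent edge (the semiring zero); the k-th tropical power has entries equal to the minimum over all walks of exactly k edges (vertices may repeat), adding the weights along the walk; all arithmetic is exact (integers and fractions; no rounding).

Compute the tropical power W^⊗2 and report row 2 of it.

W^⊗2:
  [0, 9, -4, -1, -9]
  [-11, 7, -11, 6, -11]
  [∞, ∞, -14, ∞, ∞]
  [-4, 31, -4, 5, 7]
  [4, ∞, ∞, -9, 0]
Answer: row 2 of W^⊗2 = [-11, 7, -11, 6, -11]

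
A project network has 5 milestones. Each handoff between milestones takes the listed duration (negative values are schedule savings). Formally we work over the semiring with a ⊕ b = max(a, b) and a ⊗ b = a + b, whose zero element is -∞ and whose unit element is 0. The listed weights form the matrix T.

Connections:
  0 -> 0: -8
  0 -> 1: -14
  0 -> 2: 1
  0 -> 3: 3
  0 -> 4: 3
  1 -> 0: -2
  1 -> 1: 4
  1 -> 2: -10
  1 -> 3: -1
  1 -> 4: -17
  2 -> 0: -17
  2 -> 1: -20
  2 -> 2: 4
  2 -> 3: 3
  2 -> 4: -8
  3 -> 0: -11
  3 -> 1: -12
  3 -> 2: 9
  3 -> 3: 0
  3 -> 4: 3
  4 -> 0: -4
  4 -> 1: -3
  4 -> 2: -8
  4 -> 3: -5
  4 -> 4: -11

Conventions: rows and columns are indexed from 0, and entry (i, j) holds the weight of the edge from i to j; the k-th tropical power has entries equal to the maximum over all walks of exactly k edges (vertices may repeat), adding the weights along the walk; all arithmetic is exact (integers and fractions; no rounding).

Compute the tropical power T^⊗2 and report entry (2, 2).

T^⊗2:
  [-1, 0, 12, 4, 6]
  [2, 8, 8, 3, 2]
  [-8, -9, 12, 7, 6]
  [-1, 0, 13, 12, 3]
  [-5, 1, 4, -1, -1]
Key observation: the optimum is the walk 2->3->2, with weight 3 + 9 = 12.
Optimal value attained by: walk 2->3->2.
Answer: (T^⊗2)[2][2] = 12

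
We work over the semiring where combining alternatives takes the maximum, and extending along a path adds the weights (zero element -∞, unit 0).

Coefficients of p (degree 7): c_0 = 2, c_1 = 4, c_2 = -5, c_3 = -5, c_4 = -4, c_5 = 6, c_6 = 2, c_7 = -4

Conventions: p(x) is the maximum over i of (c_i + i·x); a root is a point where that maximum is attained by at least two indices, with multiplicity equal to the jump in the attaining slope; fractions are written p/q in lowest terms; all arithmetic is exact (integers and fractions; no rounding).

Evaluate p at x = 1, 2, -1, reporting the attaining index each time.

p(1) = max(2+0·1=2, 4+1·1=5, -5+2·1=-3, -5+3·1=-2, -4+4·1=0, 6+5·1=11, 2+6·1=8, -4+7·1=3) = 11 (attained by i=5)
p(2) = max(2+0·2=2, 4+1·2=6, -5+2·2=-1, -5+3·2=1, -4+4·2=4, 6+5·2=16, 2+6·2=14, -4+7·2=10) = 16 (attained by i=5)
p(-1) = max(2+0·(-1)=2, 4+1·(-1)=3, -5+2·(-1)=-7, -5+3·(-1)=-8, -4+4·(-1)=-8, 6+5·(-1)=1, 2+6·(-1)=-4, -4+7·(-1)=-11) = 3 (attained by i=1)
Answer: p(1) = 11; p(2) = 16; p(-1) = 3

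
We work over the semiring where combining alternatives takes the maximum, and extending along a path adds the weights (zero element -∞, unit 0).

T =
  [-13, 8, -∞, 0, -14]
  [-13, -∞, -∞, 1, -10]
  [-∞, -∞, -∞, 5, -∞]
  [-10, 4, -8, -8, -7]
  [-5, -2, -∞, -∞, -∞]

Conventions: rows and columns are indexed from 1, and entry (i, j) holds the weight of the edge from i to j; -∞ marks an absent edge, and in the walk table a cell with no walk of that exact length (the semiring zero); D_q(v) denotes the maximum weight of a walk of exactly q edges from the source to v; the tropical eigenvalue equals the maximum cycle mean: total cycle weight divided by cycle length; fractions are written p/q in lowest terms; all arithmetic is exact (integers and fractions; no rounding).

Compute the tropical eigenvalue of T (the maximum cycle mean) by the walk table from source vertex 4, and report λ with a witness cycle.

q=0: [-∞, -∞, -∞, 0, -∞]
q=1: [-10, 4, -8, -8, -7]
q=2: [-9, -2, -16, 5, -6]
q=3: [-5, 9, -3, -1, -2]
q=4: [-4, 3, -9, 10, -1]
q=5: [0, 14, 2, 4, 3]
Optimal cycle mean attained by: cycle 2->4->2, total 1 + 4, length 2.
Answer: λ = 5/2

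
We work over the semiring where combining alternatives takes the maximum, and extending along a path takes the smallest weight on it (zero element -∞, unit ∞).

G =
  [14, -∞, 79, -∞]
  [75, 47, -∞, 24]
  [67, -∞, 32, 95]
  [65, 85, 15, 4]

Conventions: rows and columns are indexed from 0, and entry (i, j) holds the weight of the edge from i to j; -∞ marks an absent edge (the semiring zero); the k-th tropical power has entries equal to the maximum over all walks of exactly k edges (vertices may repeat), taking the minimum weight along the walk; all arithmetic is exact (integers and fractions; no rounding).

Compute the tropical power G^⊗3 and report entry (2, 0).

G^⊗2:
  [67, -∞, 32, 79]
  [47, 47, 75, 24]
  [65, 85, 67, 32]
  [75, 47, 65, 24]
G^⊗3:
  [65, 79, 67, 32]
  [67, 47, 47, 75]
  [75, 47, 65, 67]
  [65, 47, 75, 65]
Key observation: the optimum is the walk 2->3->1->0, with weight 95 min 85 min 75 = 75.
Optimal value attained by: walk 2->3->1->0.
Answer: (G^⊗3)[2][0] = 75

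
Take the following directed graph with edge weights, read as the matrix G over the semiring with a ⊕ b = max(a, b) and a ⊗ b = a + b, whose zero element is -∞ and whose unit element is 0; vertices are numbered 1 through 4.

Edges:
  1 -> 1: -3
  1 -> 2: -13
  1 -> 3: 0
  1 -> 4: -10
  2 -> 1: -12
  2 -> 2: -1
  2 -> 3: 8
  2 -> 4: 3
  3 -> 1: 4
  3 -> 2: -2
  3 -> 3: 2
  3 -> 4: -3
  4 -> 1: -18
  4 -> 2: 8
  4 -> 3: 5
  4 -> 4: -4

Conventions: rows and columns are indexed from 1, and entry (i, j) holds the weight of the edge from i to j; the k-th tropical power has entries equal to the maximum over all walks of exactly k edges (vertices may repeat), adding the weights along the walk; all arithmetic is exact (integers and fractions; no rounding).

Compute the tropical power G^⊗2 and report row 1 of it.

G^⊗2:
  [4, -2, 2, -3]
  [12, 11, 10, 5]
  [6, 5, 6, 1]
  [9, 7, 16, 11]
Answer: row 1 of G^⊗2 = [4, -2, 2, -3]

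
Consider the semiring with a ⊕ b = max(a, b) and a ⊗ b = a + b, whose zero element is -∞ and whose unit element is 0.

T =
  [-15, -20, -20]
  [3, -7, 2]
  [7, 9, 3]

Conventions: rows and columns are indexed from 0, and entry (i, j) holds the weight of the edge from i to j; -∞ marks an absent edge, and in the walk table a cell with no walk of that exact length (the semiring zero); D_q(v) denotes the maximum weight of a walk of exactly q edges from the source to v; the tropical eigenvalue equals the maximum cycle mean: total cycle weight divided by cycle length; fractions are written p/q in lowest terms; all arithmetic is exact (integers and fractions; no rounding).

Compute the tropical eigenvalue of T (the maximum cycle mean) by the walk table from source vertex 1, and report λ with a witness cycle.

q=0: [-∞, 0, -∞]
q=1: [3, -7, 2]
q=2: [9, 11, 5]
q=3: [14, 14, 13]
Optimal cycle mean attained by: cycle 1->2->1, total 2 + 9, length 2.
Answer: λ = 11/2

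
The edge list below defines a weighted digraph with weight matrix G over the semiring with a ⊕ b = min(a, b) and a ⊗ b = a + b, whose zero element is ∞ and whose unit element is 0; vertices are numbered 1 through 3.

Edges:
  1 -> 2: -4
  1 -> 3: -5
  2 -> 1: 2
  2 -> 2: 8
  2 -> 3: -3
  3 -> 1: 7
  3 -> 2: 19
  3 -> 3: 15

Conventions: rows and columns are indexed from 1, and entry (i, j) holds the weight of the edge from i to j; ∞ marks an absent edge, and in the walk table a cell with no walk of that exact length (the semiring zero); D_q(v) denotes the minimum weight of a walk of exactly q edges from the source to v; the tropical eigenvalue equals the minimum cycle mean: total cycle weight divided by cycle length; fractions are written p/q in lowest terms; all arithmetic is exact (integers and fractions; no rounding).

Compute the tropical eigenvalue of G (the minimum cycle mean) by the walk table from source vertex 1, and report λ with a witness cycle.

q=0: [0, ∞, ∞]
q=1: [∞, -4, -5]
q=2: [-2, 4, -7]
q=3: [0, -6, -7]
Optimal cycle mean attained by: cycle 1->2->1, total (-4) + 2, length 2.
Answer: λ = -1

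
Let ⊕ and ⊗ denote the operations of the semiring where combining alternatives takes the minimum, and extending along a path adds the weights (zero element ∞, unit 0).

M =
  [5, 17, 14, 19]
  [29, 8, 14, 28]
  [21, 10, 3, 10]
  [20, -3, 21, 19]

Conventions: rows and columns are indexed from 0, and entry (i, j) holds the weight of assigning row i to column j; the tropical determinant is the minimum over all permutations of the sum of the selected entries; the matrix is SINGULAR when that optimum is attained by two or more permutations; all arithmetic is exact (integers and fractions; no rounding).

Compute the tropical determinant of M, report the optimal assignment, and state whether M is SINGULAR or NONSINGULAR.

σ = (0, 1, 2, 3): 5 + 8 + 3 + 19 = 35
σ = (0, 1, 3, 2): 5 + 8 + 10 + 21 = 44
σ = (0, 2, 1, 3): 5 + 14 + 10 + 19 = 48
σ = (0, 2, 3, 1): 5 + 14 + 10 + (-3) = 26
σ = (0, 3, 1, 2): 5 + 28 + 10 + 21 = 64
σ = (0, 3, 2, 1): 5 + 28 + 3 + (-3) = 33
σ = (1, 0, 2, 3): 17 + 29 + 3 + 19 = 68
σ = (1, 0, 3, 2): 17 + 29 + 10 + 21 = 77
σ = (1, 2, 0, 3): 17 + 14 + 21 + 19 = 71
σ = (1, 2, 3, 0): 17 + 14 + 10 + 20 = 61
σ = (1, 3, 0, 2): 17 + 28 + 21 + 21 = 87
σ = (1, 3, 2, 0): 17 + 28 + 3 + 20 = 68
σ = (2, 0, 1, 3): 14 + 29 + 10 + 19 = 72
σ = (2, 0, 3, 1): 14 + 29 + 10 + (-3) = 50
σ = (2, 1, 0, 3): 14 + 8 + 21 + 19 = 62
σ = (2, 1, 3, 0): 14 + 8 + 10 + 20 = 52
σ = (2, 3, 0, 1): 14 + 28 + 21 + (-3) = 60
σ = (2, 3, 1, 0): 14 + 28 + 10 + 20 = 72
σ = (3, 0, 1, 2): 19 + 29 + 10 + 21 = 79
σ = (3, 0, 2, 1): 19 + 29 + 3 + (-3) = 48
σ = (3, 1, 0, 2): 19 + 8 + 21 + 21 = 69
σ = (3, 1, 2, 0): 19 + 8 + 3 + 20 = 50
σ = (3, 2, 0, 1): 19 + 14 + 21 + (-3) = 51
σ = (3, 2, 1, 0): 19 + 14 + 10 + 20 = 63
Optimal value attained by: σ = (0, 2, 3, 1).
Answer: det⊕(M) = 26; verdict: NONSINGULAR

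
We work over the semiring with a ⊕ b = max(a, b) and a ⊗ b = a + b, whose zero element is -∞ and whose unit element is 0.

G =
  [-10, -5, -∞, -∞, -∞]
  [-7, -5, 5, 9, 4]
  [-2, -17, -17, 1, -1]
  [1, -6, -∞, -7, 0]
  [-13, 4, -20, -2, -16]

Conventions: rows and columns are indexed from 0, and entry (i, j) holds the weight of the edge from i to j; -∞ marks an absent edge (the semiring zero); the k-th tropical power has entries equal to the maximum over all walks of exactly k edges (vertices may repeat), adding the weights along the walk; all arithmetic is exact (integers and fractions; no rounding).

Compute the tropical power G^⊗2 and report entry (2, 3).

G^⊗2:
  [-12, -10, 0, 4, -1]
  [10, 8, 0, 6, 9]
  [2, 3, -12, -3, 1]
  [-6, 4, -1, 3, -2]
  [-1, -1, 9, 13, 8]
Key observation: the optimum is the walk 2->4->3, with weight (-1) + (-2) = -3.
Optimal value attained by: walk 2->4->3.
Answer: (G^⊗2)[2][3] = -3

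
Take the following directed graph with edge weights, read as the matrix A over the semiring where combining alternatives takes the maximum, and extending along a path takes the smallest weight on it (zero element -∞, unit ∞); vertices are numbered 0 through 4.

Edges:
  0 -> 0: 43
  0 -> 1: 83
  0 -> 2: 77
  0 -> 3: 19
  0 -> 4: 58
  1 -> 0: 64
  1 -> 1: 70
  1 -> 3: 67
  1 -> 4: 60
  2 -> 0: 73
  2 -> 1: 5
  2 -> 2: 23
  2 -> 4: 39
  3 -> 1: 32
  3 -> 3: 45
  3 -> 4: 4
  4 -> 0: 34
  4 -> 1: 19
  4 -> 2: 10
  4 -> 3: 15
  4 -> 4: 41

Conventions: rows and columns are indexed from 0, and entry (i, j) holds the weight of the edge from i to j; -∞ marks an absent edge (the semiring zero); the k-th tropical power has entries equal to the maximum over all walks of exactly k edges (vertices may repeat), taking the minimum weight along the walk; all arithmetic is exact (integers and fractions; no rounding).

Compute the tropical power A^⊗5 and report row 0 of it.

A^⊗2:
  [73, 70, 43, 67, 60]
  [64, 70, 64, 67, 60]
  [43, 73, 73, 19, 58]
  [32, 32, 4, 45, 32]
  [34, 34, 34, 19, 41]
A^⊗3:
  [64, 73, 73, 67, 60]
  [64, 70, 64, 67, 60]
  [73, 70, 43, 67, 60]
  [32, 32, 32, 45, 32]
  [34, 34, 34, 34, 41]
A^⊗4:
  [73, 70, 64, 67, 60]
  [64, 70, 64, 67, 60]
  [64, 73, 73, 67, 60]
  [32, 32, 32, 45, 32]
  [34, 34, 34, 34, 41]
A^⊗5:
  [64, 73, 73, 67, 60]
  [64, 70, 64, 67, 60]
  [73, 70, 64, 67, 60]
  [32, 32, 32, 45, 32]
  [34, 34, 34, 34, 41]
Answer: row 0 of A^⊗5 = [64, 73, 73, 67, 60]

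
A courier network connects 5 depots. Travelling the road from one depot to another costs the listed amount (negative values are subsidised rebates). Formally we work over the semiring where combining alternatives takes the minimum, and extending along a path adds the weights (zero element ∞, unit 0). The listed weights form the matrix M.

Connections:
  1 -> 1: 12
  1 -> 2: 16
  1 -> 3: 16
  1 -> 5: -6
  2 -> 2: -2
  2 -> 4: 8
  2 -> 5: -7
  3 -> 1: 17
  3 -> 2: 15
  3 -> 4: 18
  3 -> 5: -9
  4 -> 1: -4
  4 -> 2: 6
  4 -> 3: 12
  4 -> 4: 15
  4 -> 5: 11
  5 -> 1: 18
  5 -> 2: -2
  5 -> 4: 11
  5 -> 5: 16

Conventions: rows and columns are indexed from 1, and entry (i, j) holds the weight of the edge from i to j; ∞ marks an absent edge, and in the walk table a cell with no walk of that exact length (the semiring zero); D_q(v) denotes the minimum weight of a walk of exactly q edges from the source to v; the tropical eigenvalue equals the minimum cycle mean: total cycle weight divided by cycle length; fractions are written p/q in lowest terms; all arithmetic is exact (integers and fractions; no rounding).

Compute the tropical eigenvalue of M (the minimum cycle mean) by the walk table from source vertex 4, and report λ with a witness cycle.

q=0: [∞, ∞, ∞, 0, ∞]
q=1: [-4, 6, 12, 15, 11]
q=2: [8, 4, 12, 14, -10]
q=3: [8, -12, 24, 1, -3]
q=4: [-3, -14, 13, -4, -19]
q=5: [-8, -21, 8, -8, -21]
Optimal cycle mean attained by: cycle 2->5->2, total (-7) + (-2), length 2.
Answer: λ = -9/2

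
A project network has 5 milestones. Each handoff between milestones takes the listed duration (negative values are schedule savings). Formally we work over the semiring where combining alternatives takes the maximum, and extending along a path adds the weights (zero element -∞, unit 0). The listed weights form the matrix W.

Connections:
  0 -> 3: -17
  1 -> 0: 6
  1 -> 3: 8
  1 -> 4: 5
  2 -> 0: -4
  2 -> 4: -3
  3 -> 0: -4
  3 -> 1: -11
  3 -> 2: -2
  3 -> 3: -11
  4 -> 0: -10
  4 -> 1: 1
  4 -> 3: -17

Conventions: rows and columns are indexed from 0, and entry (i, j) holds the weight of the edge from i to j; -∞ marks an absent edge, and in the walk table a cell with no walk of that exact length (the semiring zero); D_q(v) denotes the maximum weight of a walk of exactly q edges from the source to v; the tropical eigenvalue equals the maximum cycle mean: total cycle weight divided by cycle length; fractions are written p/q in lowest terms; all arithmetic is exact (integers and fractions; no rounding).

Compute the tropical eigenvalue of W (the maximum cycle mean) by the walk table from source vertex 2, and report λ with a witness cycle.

q=0: [-∞, -∞, 0, -∞, -∞]
q=1: [-4, -∞, -∞, -∞, -3]
q=2: [-13, -2, -∞, -20, -∞]
q=3: [4, -31, -22, 6, 3]
q=4: [2, 4, 4, -5, -25]
q=5: [10, -16, -7, 12, 9]
Optimal cycle mean attained by: cycle 1->4->1, total 5 + 1, length 2.
Answer: λ = 3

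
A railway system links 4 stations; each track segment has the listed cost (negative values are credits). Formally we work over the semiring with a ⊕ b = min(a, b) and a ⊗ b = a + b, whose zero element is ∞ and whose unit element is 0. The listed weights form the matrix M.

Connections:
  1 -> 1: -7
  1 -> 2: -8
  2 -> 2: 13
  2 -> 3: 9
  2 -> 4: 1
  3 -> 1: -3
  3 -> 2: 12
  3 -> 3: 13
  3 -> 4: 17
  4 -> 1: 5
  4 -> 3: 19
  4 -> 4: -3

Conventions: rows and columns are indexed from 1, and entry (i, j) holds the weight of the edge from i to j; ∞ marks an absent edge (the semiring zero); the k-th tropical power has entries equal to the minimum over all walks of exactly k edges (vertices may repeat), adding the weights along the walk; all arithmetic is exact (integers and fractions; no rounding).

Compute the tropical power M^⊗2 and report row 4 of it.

M^⊗2:
  [-14, -15, 1, -7]
  [6, 21, 20, -2]
  [-10, -11, 21, 13]
  [-2, -3, 16, -6]
Answer: row 4 of M^⊗2 = [-2, -3, 16, -6]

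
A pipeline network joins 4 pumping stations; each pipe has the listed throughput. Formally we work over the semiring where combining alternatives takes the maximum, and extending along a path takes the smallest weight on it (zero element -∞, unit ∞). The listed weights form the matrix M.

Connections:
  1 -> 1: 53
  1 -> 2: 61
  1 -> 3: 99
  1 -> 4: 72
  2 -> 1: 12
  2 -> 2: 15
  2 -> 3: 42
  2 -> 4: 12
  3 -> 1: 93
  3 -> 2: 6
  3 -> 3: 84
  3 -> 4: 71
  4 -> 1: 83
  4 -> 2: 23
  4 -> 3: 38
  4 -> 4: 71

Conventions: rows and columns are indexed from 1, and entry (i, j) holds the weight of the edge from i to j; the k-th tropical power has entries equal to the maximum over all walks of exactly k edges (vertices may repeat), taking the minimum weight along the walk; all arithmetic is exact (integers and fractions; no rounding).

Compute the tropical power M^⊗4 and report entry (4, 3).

M^⊗2:
  [93, 53, 84, 71]
  [42, 15, 42, 42]
  [84, 61, 93, 72]
  [71, 61, 83, 72]
M^⊗3:
  [84, 61, 93, 72]
  [42, 42, 42, 42]
  [93, 61, 84, 72]
  [83, 61, 83, 71]
M^⊗4:
  [93, 61, 84, 72]
  [42, 42, 42, 42]
  [84, 61, 93, 72]
  [83, 61, 83, 72]
Key observation: the optimum is the walk 4->1->3->1->3, with weight 83 min 99 min 93 min 99 = 83.
Optimal value attained by: walk 4->1->3->1->3.
Answer: (M^⊗4)[4][3] = 83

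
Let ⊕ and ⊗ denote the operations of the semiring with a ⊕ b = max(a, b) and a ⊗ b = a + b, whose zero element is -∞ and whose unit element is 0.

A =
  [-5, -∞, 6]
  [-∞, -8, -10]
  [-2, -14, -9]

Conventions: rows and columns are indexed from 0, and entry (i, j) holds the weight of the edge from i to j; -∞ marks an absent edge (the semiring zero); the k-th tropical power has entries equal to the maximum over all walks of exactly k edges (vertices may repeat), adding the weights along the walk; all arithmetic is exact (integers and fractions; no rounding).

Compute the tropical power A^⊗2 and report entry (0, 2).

A^⊗2:
  [4, -8, 1]
  [-12, -16, -18]
  [-7, -22, 4]
Key observation: the optimum is the walk 0->0->2, with weight (-5) + 6 = 1.
Optimal value attained by: walk 0->0->2.
Answer: (A^⊗2)[0][2] = 1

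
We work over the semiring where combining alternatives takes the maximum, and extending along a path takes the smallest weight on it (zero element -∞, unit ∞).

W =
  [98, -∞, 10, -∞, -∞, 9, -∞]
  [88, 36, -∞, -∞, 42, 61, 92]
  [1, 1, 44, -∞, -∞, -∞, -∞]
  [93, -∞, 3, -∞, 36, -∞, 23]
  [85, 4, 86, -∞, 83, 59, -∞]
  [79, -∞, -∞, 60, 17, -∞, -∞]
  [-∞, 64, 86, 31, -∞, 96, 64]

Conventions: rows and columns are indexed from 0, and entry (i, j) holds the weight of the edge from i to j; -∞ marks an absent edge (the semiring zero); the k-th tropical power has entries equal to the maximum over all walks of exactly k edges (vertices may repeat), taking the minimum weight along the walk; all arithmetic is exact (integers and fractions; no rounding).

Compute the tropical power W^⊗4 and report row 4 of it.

W^⊗2:
  [98, 1, 10, 9, 9, 9, -∞]
  [88, 64, 86, 60, 42, 92, 64]
  [1, 1, 44, -∞, 1, 1, 1]
  [93, 23, 36, 23, 36, 36, 23]
  [85, 4, 83, 59, 83, 59, 4]
  [79, 4, 17, -∞, 36, 17, 23]
  [79, 64, 64, 60, 42, 64, 64]
W^⊗3:
  [98, 4, 10, 9, 9, 9, 9]
  [88, 64, 64, 60, 42, 64, 64]
  [1, 1, 44, 1, 1, 1, 1]
  [93, 23, 36, 36, 36, 36, 23]
  [85, 4, 83, 59, 83, 59, 23]
  [79, 23, 36, 23, 36, 36, 23]
  [79, 64, 64, 60, 42, 64, 64]
W^⊗4:
  [98, 9, 10, 9, 9, 9, 9]
  [88, 64, 64, 60, 42, 64, 64]
  [1, 1, 44, 1, 1, 1, 1]
  [93, 23, 36, 36, 36, 36, 23]
  [85, 23, 83, 59, 83, 59, 23]
  [79, 23, 36, 36, 36, 36, 23]
  [79, 64, 64, 60, 42, 64, 64]
Answer: row 4 of W^⊗4 = [85, 23, 83, 59, 83, 59, 23]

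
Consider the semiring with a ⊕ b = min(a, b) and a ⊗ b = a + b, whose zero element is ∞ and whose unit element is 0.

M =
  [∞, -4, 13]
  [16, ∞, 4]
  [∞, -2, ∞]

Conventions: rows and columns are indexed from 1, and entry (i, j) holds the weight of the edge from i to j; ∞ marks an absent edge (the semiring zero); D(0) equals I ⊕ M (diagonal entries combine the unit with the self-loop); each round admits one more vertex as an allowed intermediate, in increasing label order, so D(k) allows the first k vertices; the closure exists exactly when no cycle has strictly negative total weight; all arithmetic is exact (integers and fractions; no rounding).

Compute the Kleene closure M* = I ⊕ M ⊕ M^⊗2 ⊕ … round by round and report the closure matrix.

D(0):
  [0, -4, 13]
  [16, 0, 4]
  [∞, -2, 0]
D(1):
  [0, -4, 13]
  [16, 0, 4]
  [∞, -2, 0]
D(2):
  [0, -4, 0]
  [16, 0, 4]
  [14, -2, 0]
D(3):
  [0, -4, 0]
  [16, 0, 4]
  [14, -2, 0]
Answer: M* = [[0, -4, 0], [16, 0, 4], [14, -2, 0]]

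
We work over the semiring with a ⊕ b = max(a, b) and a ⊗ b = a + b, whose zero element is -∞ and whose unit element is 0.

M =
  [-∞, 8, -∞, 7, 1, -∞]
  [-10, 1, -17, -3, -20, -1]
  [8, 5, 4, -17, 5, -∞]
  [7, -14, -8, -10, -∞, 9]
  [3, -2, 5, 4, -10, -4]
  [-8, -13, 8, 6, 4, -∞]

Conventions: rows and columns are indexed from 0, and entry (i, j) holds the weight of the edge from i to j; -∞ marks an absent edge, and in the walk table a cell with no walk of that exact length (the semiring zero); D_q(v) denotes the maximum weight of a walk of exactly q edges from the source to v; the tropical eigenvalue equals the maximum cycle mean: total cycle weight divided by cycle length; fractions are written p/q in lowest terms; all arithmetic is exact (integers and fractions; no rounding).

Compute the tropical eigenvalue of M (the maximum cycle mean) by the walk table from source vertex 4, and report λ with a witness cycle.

q=0: [-∞, -∞, -∞, -∞, 0, -∞]
q=1: [3, -2, 5, 4, -10, -4]
q=2: [13, 11, 9, 10, 10, 13]
q=3: [17, 21, 21, 20, 17, 19]
q=4: [29, 26, 27, 25, 26, 29]
q=5: [35, 37, 37, 36, 33, 34]
q=6: [45, 43, 42, 42, 42, 45]
Optimal cycle mean attained by: cycle 0->3->5->2->0, total 7 + 9 + 8 + 8, length 4.
Answer: λ = 8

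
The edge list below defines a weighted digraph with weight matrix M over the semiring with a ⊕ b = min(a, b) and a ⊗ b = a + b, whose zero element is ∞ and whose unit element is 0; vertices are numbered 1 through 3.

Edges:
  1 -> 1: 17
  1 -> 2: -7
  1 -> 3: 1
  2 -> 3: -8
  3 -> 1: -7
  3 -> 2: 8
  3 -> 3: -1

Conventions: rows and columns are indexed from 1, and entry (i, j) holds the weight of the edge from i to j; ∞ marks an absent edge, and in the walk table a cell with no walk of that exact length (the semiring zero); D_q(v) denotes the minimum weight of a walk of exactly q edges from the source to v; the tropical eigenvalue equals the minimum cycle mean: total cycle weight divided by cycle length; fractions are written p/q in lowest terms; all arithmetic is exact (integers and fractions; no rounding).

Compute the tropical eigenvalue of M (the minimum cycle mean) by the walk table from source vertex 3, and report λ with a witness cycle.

q=0: [∞, ∞, 0]
q=1: [-7, 8, -1]
q=2: [-8, -14, -6]
q=3: [-13, -15, -22]
Optimal cycle mean attained by: cycle 1->2->3->1, total (-7) + (-8) + (-7), length 3.
Answer: λ = -22/3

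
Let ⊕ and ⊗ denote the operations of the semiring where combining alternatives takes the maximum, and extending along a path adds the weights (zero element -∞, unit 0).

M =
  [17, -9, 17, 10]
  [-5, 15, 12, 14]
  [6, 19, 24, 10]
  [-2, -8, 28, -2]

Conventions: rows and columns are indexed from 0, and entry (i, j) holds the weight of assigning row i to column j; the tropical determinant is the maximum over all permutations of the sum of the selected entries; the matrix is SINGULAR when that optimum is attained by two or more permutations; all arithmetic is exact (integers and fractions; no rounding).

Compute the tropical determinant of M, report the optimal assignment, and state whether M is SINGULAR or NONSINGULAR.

σ = (0, 1, 2, 3): 17 + 15 + 24 + (-2) = 54
σ = (0, 1, 3, 2): 17 + 15 + 10 + 28 = 70
σ = (0, 2, 1, 3): 17 + 12 + 19 + (-2) = 46
σ = (0, 2, 3, 1): 17 + 12 + 10 + (-8) = 31
σ = (0, 3, 1, 2): 17 + 14 + 19 + 28 = 78
σ = (0, 3, 2, 1): 17 + 14 + 24 + (-8) = 47
σ = (1, 0, 2, 3): (-9) + (-5) + 24 + (-2) = 8
σ = (1, 0, 3, 2): (-9) + (-5) + 10 + 28 = 24
σ = (1, 2, 0, 3): (-9) + 12 + 6 + (-2) = 7
σ = (1, 2, 3, 0): (-9) + 12 + 10 + (-2) = 11
σ = (1, 3, 0, 2): (-9) + 14 + 6 + 28 = 39
σ = (1, 3, 2, 0): (-9) + 14 + 24 + (-2) = 27
σ = (2, 0, 1, 3): 17 + (-5) + 19 + (-2) = 29
σ = (2, 0, 3, 1): 17 + (-5) + 10 + (-8) = 14
σ = (2, 1, 0, 3): 17 + 15 + 6 + (-2) = 36
σ = (2, 1, 3, 0): 17 + 15 + 10 + (-2) = 40
σ = (2, 3, 0, 1): 17 + 14 + 6 + (-8) = 29
σ = (2, 3, 1, 0): 17 + 14 + 19 + (-2) = 48
σ = (3, 0, 1, 2): 10 + (-5) + 19 + 28 = 52
σ = (3, 0, 2, 1): 10 + (-5) + 24 + (-8) = 21
σ = (3, 1, 0, 2): 10 + 15 + 6 + 28 = 59
σ = (3, 1, 2, 0): 10 + 15 + 24 + (-2) = 47
σ = (3, 2, 0, 1): 10 + 12 + 6 + (-8) = 20
σ = (3, 2, 1, 0): 10 + 12 + 19 + (-2) = 39
Optimal value attained by: σ = (0, 3, 1, 2).
Answer: det⊕(M) = 78; verdict: NONSINGULAR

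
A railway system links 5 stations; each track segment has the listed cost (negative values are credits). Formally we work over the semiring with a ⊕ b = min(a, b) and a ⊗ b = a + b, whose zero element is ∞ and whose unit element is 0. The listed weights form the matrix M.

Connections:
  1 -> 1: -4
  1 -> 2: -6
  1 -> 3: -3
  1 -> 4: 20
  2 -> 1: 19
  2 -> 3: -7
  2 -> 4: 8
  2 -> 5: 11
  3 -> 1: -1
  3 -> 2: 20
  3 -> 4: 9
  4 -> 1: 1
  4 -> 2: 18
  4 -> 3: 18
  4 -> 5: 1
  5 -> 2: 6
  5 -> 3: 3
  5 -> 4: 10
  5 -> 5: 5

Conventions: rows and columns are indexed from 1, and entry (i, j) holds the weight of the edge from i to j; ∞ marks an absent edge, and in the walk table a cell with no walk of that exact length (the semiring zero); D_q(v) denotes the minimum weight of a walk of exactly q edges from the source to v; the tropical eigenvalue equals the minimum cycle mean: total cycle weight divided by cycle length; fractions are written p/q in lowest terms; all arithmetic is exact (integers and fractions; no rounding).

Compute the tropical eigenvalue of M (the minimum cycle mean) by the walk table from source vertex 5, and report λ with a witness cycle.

q=0: [∞, ∞, ∞, ∞, 0]
q=1: [∞, 6, 3, 10, 5]
q=2: [2, 11, -1, 12, 10]
q=3: [-2, -4, -1, 8, 13]
q=4: [-6, -8, -11, 4, 7]
q=5: [-12, -12, -15, -2, 3]
Optimal cycle mean attained by: cycle 1->2->3->1, total (-6) + (-7) + (-1), length 3.
Answer: λ = -14/3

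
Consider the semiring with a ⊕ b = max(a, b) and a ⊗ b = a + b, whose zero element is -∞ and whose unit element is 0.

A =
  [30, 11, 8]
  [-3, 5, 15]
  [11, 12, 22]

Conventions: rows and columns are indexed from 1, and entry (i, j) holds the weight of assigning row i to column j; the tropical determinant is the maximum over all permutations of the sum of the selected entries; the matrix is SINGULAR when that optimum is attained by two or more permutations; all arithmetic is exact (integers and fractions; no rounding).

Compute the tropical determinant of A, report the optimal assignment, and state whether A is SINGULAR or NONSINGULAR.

σ = (1, 2, 3): 30 + 5 + 22 = 57
σ = (1, 3, 2): 30 + 15 + 12 = 57
σ = (2, 1, 3): 11 + (-3) + 22 = 30
σ = (2, 3, 1): 11 + 15 + 11 = 37
σ = (3, 1, 2): 8 + (-3) + 12 = 17
σ = (3, 2, 1): 8 + 5 + 11 = 24
Optimal value attained by: σ = (1, 2, 3).
Answer: det⊕(A) = 57; verdict: SINGULAR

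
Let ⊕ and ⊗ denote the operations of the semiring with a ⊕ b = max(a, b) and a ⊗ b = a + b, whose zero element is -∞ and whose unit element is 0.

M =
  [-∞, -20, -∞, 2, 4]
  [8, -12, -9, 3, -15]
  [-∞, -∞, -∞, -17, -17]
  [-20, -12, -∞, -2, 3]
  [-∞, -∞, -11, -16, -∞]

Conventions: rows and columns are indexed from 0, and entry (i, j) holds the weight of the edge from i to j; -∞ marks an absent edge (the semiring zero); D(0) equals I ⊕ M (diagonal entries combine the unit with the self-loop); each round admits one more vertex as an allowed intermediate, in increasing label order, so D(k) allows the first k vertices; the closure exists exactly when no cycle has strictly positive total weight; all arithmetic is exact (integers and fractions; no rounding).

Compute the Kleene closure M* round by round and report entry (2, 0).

D(0):
  [0, -20, -∞, 2, 4]
  [8, 0, -9, 3, -15]
  [-∞, -∞, 0, -17, -17]
  [-20, -12, -∞, 0, 3]
  [-∞, -∞, -11, -16, 0]
D(1):
  [0, -20, -∞, 2, 4]
  [8, 0, -9, 10, 12]
  [-∞, -∞, 0, -17, -17]
  [-20, -12, -∞, 0, 3]
  [-∞, -∞, -11, -16, 0]
D(2):
  [0, -20, -29, 2, 4]
  [8, 0, -9, 10, 12]
  [-∞, -∞, 0, -17, -17]
  [-4, -12, -21, 0, 3]
  [-∞, -∞, -11, -16, 0]
D(3):
  [0, -20, -29, 2, 4]
  [8, 0, -9, 10, 12]
  [-∞, -∞, 0, -17, -17]
  [-4, -12, -21, 0, 3]
  [-∞, -∞, -11, -16, 0]
D(4):
  [0, -10, -19, 2, 5]
  [8, 0, -9, 10, 13]
  [-21, -29, 0, -17, -14]
  [-4, -12, -21, 0, 3]
  [-20, -28, -11, -16, 0]
D(5):
  [0, -10, -6, 2, 5]
  [8, 0, 2, 10, 13]
  [-21, -29, 0, -17, -14]
  [-4, -12, -8, 0, 3]
  [-20, -28, -11, -16, 0]
Answer: M*[2][0] = -21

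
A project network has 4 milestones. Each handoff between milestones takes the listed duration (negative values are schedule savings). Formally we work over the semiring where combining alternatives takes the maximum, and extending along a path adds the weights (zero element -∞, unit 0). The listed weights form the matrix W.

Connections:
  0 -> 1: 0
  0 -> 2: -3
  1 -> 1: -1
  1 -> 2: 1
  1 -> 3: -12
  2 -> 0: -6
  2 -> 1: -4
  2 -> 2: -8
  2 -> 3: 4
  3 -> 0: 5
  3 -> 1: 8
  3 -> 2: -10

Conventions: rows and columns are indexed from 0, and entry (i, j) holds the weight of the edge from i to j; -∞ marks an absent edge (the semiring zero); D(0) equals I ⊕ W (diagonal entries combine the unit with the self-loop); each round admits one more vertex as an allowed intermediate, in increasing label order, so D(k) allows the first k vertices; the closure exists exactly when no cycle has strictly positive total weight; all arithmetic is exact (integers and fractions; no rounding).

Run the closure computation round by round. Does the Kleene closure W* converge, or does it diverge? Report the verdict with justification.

D(0):
  [0, 0, -3, -∞]
  [-∞, 0, 1, -12]
  [-6, -4, 0, 4]
  [5, 8, -10, 0]
D(1):
  [0, 0, -3, -∞]
  [-∞, 0, 1, -12]
  [-6, -4, 0, 4]
  [5, 8, 2, 0]
D(2):
  [0, 0, 1, -12]
  [-∞, 0, 1, -12]
  [-6, -4, 0, 4]
  [5, 8, 9, 0]
Detection: at round 3, diagonal entry (3, 3) turns strictly positive.
Key observation: the cycle 3->0->1->2->3 has total weight 5 + 0 + 1 + 4, which is strictly positive.
Answer: DIVERGES — positive cycle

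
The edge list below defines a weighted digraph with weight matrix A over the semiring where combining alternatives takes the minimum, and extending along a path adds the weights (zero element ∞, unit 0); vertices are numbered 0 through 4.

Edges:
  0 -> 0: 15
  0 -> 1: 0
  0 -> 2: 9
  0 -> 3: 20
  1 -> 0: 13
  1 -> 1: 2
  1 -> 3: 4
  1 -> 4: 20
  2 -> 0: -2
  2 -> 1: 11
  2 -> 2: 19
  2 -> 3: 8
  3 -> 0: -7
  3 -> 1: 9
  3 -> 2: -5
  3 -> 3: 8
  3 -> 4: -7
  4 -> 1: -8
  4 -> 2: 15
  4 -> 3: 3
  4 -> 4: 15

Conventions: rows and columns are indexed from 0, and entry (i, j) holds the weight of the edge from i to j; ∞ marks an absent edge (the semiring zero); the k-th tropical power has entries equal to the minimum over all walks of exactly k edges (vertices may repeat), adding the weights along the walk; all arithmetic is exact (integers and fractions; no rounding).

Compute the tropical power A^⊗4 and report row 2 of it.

A^⊗2:
  [7, 2, 15, 4, 13]
  [-3, 4, -1, 6, -3]
  [1, -2, 3, 15, 1]
  [-7, -15, 2, -4, 1]
  [-4, -6, -2, -4, -4]
A^⊗3:
  [-3, 4, -1, 6, -3]
  [-3, -11, 1, 0, -1]
  [1, -7, 10, 2, 8]
  [-11, -13, -9, -11, -11]
  [-11, -12, -9, -2, -11]
A^⊗4:
  [-3, -11, 1, 0, -1]
  [-7, -9, -5, -7, -7]
  [-5, -5, -3, -3, -5]
  [-18, -19, -16, -9, -18]
  [-11, -19, -7, -8, -9]
Answer: row 2 of A^⊗4 = [-5, -5, -3, -3, -5]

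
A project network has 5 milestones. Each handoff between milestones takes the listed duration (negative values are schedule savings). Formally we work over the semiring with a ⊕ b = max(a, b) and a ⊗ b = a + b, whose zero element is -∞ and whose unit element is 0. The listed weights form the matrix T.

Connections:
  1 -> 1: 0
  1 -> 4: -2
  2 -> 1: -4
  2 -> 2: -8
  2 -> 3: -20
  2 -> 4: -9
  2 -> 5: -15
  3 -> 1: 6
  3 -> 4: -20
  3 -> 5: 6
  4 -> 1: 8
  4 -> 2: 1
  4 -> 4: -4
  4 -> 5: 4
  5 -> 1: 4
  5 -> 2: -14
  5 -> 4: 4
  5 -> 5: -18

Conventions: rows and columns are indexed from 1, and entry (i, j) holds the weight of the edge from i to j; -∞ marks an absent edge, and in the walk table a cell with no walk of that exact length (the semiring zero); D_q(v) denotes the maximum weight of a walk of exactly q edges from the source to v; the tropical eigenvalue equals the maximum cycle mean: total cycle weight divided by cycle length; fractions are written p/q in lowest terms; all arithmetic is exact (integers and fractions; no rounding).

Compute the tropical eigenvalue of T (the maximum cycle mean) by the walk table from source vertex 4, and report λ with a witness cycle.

q=0: [-∞, -∞, -∞, 0, -∞]
q=1: [8, 1, -∞, -4, 4]
q=2: [8, -3, -19, 8, 0]
q=3: [16, 9, -23, 6, 12]
q=4: [16, 7, -11, 16, 10]
q=5: [24, 17, -13, 14, 20]
Optimal cycle mean attained by: cycle 4->5->4, total 4 + 4, length 2.
Answer: λ = 4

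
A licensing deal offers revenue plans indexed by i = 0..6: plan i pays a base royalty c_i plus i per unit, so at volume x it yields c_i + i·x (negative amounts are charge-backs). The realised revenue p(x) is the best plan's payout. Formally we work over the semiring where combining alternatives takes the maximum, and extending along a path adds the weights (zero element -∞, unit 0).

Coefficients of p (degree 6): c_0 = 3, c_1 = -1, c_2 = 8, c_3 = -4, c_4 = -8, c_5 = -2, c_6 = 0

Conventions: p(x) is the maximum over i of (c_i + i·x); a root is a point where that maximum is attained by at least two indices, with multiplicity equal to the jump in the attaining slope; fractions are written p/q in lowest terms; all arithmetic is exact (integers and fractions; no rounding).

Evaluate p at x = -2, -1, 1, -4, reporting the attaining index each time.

p(-2) = max(3+0·(-2)=3, -1+1·(-2)=-3, 8+2·(-2)=4, -4+3·(-2)=-10, -8+4·(-2)=-16, -2+5·(-2)=-12, 0+6·(-2)=-12) = 4 (attained by i=2)
p(-1) = max(3+0·(-1)=3, -1+1·(-1)=-2, 8+2·(-1)=6, -4+3·(-1)=-7, -8+4·(-1)=-12, -2+5·(-1)=-7, 0+6·(-1)=-6) = 6 (attained by i=2)
p(1) = max(3+0·1=3, -1+1·1=0, 8+2·1=10, -4+3·1=-1, -8+4·1=-4, -2+5·1=3, 0+6·1=6) = 10 (attained by i=2)
p(-4) = max(3+0·(-4)=3, -1+1·(-4)=-5, 8+2·(-4)=0, -4+3·(-4)=-16, -8+4·(-4)=-24, -2+5·(-4)=-22, 0+6·(-4)=-24) = 3 (attained by i=0)
Answer: p(-2) = 4; p(-1) = 6; p(1) = 10; p(-4) = 3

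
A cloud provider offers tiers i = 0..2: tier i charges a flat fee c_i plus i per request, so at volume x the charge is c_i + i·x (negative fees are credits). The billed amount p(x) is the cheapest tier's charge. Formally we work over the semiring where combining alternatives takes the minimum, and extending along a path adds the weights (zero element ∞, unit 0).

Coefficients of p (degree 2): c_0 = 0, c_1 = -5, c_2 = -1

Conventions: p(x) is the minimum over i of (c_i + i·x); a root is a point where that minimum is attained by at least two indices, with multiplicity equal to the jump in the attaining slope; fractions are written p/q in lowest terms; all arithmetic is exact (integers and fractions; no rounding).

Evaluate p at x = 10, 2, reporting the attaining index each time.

p(10) = min(0+0·10=0, -5+1·10=5, -1+2·10=19) = 0 (attained by i=0)
p(2) = min(0+0·2=0, -5+1·2=-3, -1+2·2=3) = -3 (attained by i=1)
Answer: p(10) = 0; p(2) = -3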